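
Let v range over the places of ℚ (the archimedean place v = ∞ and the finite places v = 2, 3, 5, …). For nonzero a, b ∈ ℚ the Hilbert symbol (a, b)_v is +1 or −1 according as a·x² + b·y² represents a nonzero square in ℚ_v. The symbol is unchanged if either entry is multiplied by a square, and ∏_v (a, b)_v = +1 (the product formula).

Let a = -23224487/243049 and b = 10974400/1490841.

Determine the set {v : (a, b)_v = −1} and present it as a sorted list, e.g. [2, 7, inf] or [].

Mod squares: a ≡ -143, b ≡ 19. Check v ∈ {∞, 2, 3, 5, 11, 13, 17, 19, 29, 31, 37}.
v=29: a=29^-2·(≡11), b=29^0·(≡18) mod 29; (11|29)=-1, (18|29)=-1; (−1)^{-2·0·14}·(-1)^0·(-1)^-2 = +1.
v=13: a=13^3·(≡11), b=13^0·(≡8) mod 13; (11|13)=-1, (8|13)=-1; (−1)^{3·0·6}·(-1)^0·(-1)^3 = -1.
v=2: v_2(a)=0, v_2(b)=6; units ≡ 1, 3 (mod 8); ε·ε+αω+βω = 0·1+0·1+6·0 ≡ 0  ⇒  (a,b)_2 = +1.
v=17: a=17^-2·(≡10), b=17^0·(≡15) mod 17; (10|17)=-1, (15|17)=+1; (−1)^{-2·0·8}·(-1)^0·(+1)^-2 = +1.
v=∞: -143 < 0 and 19 > 0  ⇒  (a,b)_∞ = +1.
v=3: a=3^0·(≡1), b=3^-2·(≡1) mod 3; (1|3)=+1, (1|3)=+1; (−1)^{0·-2·1}·(+1)^-2·(+1)^0 = +1.
v=11: a=11^1·(≡3), b=11^-2·(≡8) mod 11; (3|11)=+1, (8|11)=-1; (−1)^{1·-2·5}·(+1)^-2·(-1)^1 = -1.
v=5: a=5^0·(≡2), b=5^2·(≡1) mod 5; (2|5)=-1, (1|5)=+1; (−1)^{0·2·2}·(-1)^2·(+1)^0 = +1.
v=31: a=31^2·(≡29), b=31^0·(≡20) mod 31; (29|31)=-1, (20|31)=+1; (−1)^{2·0·15}·(-1)^0·(+1)^2 = +1.
v=19: a=19^0·(≡11), b=19^3·(≡7) mod 19; (11|19)=+1, (7|19)=+1; (−1)^{0·3·9}·(+1)^3·(+1)^0 = +1.
v=37: a=37^0·(≡17), b=37^-2·(≡31) mod 37; (17|37)=-1, (31|37)=-1; (−1)^{0·-2·18}·(-1)^-2·(-1)^0 = +1.
Ram(-143, 19) = {11, 13}; no ℚ_11-point on the conic.

[11, 13]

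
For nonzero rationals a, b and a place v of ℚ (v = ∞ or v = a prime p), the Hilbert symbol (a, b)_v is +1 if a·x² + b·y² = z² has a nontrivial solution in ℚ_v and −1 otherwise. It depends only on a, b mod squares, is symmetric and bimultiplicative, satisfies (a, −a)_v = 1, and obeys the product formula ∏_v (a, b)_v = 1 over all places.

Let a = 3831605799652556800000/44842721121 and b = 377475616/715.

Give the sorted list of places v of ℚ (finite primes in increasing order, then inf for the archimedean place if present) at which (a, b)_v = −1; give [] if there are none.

Mod squares: a ≡ 595, b ≡ 24310. Check v ∈ {∞, 2, 3, 5, 7, 11, 13, 17, 23, 31}.
v=∞: 595 > 0 and 24310 > 0  ⇒  (a,b)_∞ = +1.
v=3: a=3^-6·(≡1), b=3^0·(≡1) mod 3; (1|3)=+1, (1|3)=+1; (−1)^{-6·0·1}·(+1)^0·(+1)^-6 = +1.
v=7: a=7^7·(≡2), b=7^4·(≡3) mod 7; (2|7)=+1, (3|7)=-1; (−1)^{7·4·3}·(+1)^4·(-1)^7 = -1.
v=31: a=31^-2·(≡30), b=31^0·(≡12) mod 31; (30|31)=-1, (12|31)=-1; (−1)^{-2·0·15}·(-1)^0·(-1)^-2 = +1.
v=11: a=11^-2·(≡5), b=11^-1·(≡10) mod 11; (5|11)=+1, (10|11)=-1; (−1)^{-2·-1·5}·(+1)^-1·(-1)^-2 = +1.
v=17: a=17^5·(≡8), b=17^3·(≡9) mod 17; (8|17)=+1, (9|17)=+1; (−1)^{5·3·8}·(+1)^3·(+1)^5 = +1.
v=23: a=23^-2·(≡14), b=23^0·(≡15) mod 23; (14|23)=-1, (15|23)=-1; (−1)^{-2·0·11}·(-1)^0·(-1)^-2 = +1.
v=2: v_2(a)=20, v_2(b)=5; units ≡ 3, 3 (mod 8); ε·ε+αω+βω = 1·1+20·1+5·1 ≡ 0  ⇒  (a,b)_2 = +1.
v=5: a=5^5·(≡1), b=5^-1·(≡2) mod 5; (1|5)=+1, (2|5)=-1; (−1)^{5·-1·2}·(+1)^-1·(-1)^5 = -1.
v=13: a=13^0·(≡3), b=13^-1·(≡8) mod 13; (3|13)=+1, (8|13)=-1; (−1)^{0·-1·6}·(+1)^-1·(-1)^0 = +1.
Ram(595, 24310) = {5, 7}; no ℚ_5-point on the conic.

[5, 7]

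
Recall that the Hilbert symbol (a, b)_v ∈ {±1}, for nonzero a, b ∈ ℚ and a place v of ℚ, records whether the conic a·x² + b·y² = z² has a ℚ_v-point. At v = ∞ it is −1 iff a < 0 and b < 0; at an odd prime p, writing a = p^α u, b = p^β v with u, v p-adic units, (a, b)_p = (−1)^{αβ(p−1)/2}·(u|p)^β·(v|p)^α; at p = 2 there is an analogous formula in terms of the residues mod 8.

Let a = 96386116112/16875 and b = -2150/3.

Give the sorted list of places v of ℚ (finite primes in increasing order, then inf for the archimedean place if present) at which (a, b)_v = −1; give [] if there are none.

[13, 17, 31, 43]

(a, b) ≡ (883779, -258) mod (ℚ^×)²; places V = {2, 3, 5, 11, 13, 17, 31, 43, ∞}.
(a,b)_2: α=4, β=1; u≡3, v≡7 (mod 8); ε(u)ε(v)=1·1, αω(v)=4·0, βω(u)=1·1; sum ≡ 0  ⇒  +1.
(a,b)_17: α=1, u≡15; β=0, v≡3 (mod 17); (15|17)=+1, (3|17)=-1; sign (−1)^0·+1^0·-1^1 = -1.
(a,b)_5: α=-4, u≡1; β=2, v≡3 (mod 5); (1|5)=+1, (3|5)=-1; sign (−1)^0·+1^2·-1^-4 = +1.
(a,b)_43: α=1, u≡34; β=1, v≡12 (mod 43); (34|43)=-1, (12|43)=-1; sign (−1)^1·-1^1·-1^1 = -1.
(a,b)_31: α=1, u≡7; β=0, v≡17 (mod 31); (7|31)=+1, (17|31)=-1; sign (−1)^0·+1^0·-1^1 = -1.
(a,b)_13: α=3, u≡11; β=0, v≡7 (mod 13); (11|13)=-1, (7|13)=-1; sign (−1)^0·-1^0·-1^3 = -1.
(a,b)_11: α=2, u≡7; β=0, v≡2 (mod 11); (7|11)=-1, (2|11)=-1; sign (−1)^0·-1^0·-1^2 = +1.
(a,b)_3: α=-3, u≡2; β=-1, v≡1 (mod 3); (2|3)=-1, (1|3)=+1; sign (−1)^1·-1^-1·+1^-3 = +1.
(a,b)_∞: sgn(883779)=+, sgn(-258)=−, so +1.
|Ram(883779, -258)| = 4, even; anisotropic at {13, 17, 31, 43}.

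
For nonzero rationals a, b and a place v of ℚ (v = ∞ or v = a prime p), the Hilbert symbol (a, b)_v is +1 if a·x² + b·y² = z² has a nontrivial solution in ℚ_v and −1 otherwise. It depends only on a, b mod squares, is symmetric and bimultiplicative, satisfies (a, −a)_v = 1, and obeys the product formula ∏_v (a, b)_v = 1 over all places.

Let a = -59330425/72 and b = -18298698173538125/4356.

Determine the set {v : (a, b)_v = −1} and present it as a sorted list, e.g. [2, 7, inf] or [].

[37, inf]

(a, b) ≡ (-96866, -629) mod (ℚ^×)²; places V = {2, 3, 5, 7, 11, 17, 37, ∞}.
(a,b)_5: α=2, u≡4; β=4, v≡4 (mod 5); (4|5)=+1, (4|5)=+1; sign (−1)^0·+1^4·+1^2 = +1.
(a,b)_17: α=1, u≡6; β=3, v≡5 (mod 17); (6|17)=-1, (5|17)=-1; sign (−1)^0·-1^3·-1^1 = +1.
(a,b)_7: α=3, u≡1; β=6, v≡1 (mod 7); (1|7)=+1, (1|7)=+1; sign (−1)^0·+1^6·+1^3 = +1.
(a,b)_11: α=1, u≡9; β=-2, v≡3 (mod 11); (9|11)=+1, (3|11)=+1; sign (−1)^0·+1^-2·+1^1 = +1.
(a,b)_3: α=-2, u≡1; β=-2, v≡1 (mod 3); (1|3)=+1, (1|3)=+1; sign (−1)^0·+1^-2·+1^-2 = +1.
(a,b)_2: α=-3, β=-2; u≡7, v≡3 (mod 8); ε(u)ε(v)=1·1, αω(v)=-3·1, βω(u)=-2·0; sum ≡ 0  ⇒  +1.
(a,b)_37: α=1, u≡28; β=3, v≡24 (mod 37); (28|37)=+1, (24|37)=-1; sign (−1)^0·+1^3·-1^1 = -1.
(a,b)_∞: sgn(-96866)=−, sgn(-629)=−, so -1.
Ram(-96866, -629) = {37, ∞}; no ℚ_37-point on the conic.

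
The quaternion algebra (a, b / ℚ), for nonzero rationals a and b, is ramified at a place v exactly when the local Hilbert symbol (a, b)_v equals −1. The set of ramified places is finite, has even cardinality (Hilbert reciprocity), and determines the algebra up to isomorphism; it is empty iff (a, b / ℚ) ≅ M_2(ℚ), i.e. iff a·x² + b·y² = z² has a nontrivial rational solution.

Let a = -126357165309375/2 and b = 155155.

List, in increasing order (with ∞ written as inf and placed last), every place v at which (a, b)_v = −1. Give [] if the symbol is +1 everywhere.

[2, 5, 7, 13, 31, 37]

Mod squares: a ≡ -5425310, b ≡ 155155. Check v ∈ {∞, 2, 3, 5, 7, 11, 13, 31, 37, 43}.
v=37: a=37^1·(≡26), b=37^0·(≡14) mod 37; (26|37)=+1, (14|37)=-1; (−1)^{1·0·18}·(+1)^0·(-1)^1 = -1.
v=43: a=43^1·(≡13), b=43^0·(≡11) mod 43; (13|43)=+1, (11|43)=+1; (−1)^{1·0·21}·(+1)^0·(+1)^1 = +1.
v=31: a=31^1·(≡7), b=31^1·(≡14) mod 31; (7|31)=+1, (14|31)=+1; (−1)^{1·1·15}·(+1)^1·(+1)^1 = -1.
v=7: a=7^2·(≡5), b=7^1·(≡3) mod 7; (5|7)=-1, (3|7)=-1; (−1)^{2·1·3}·(-1)^1·(-1)^2 = -1.
v=13: a=13^2·(≡5), b=13^1·(≡1) mod 13; (5|13)=-1, (1|13)=+1; (−1)^{2·1·6}·(-1)^1·(+1)^2 = -1.
v=5: a=5^5·(≡3), b=5^1·(≡1) mod 5; (3|5)=-1, (1|5)=+1; (−1)^{5·1·2}·(-1)^1·(+1)^5 = -1.
v=∞: -5425310 < 0 and 155155 > 0  ⇒  (a,b)_∞ = +1.
v=3: a=3^2·(≡1), b=3^0·(≡1) mod 3; (1|3)=+1, (1|3)=+1; (−1)^{2·0·1}·(+1)^0·(+1)^2 = +1.
v=2: v_2(a)=-1, v_2(b)=0; units ≡ 1, 3 (mod 8); ε·ε+αω+βω = 0·1+-1·1+0·0 ≡ 1  ⇒  (a,b)_2 = -1.
v=11: a=11^1·(≡6), b=11^1·(≡3) mod 11; (6|11)=-1, (3|11)=+1; (−1)^{1·1·5}·(-1)^1·(+1)^1 = +1.
Ram(-5425310, 155155) = {2, 5, 7, 13, 31, 37}; no ℚ_2-point on the conic.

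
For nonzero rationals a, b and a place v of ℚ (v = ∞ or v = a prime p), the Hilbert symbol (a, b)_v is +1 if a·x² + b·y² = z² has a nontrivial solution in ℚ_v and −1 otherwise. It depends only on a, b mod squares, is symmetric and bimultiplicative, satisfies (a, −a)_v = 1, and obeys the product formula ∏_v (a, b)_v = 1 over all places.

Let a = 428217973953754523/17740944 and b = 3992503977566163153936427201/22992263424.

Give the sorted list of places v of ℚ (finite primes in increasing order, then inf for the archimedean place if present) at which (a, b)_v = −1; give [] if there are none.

[7, 29, 37, 47]

Mod squares: a ≡ 203, b ≡ 19129. Check v ∈ {∞, 2, 3, 7, 11, 13, 29, 37, 47}.
v=3: a=3^-8·(≡2), b=3^-12·(≡1) mod 3; (2|3)=-1, (1|3)=+1; (−1)^{-8·-12·1}·(-1)^-12·(+1)^-8 = +1.
v=29: a=29^1·(≡5), b=29^2·(≡14) mod 29; (5|29)=+1, (14|29)=-1; (−1)^{1·2·14}·(+1)^2·(-1)^1 = -1.
v=2: v_2(a)=-4, v_2(b)=-8; units ≡ 3, 1 (mod 8); ε·ε+αω+βω = 1·0+-4·0+-8·1 ≡ 0  ⇒  (a,b)_2 = +1.
v=13: a=13^-2·(≡6), b=13^-2·(≡2) mod 13; (6|13)=-1, (2|13)=-1; (−1)^{-2·-2·6}·(-1)^-2·(-1)^-2 = +1.
v=∞: 203 > 0 and 19129 > 0  ⇒  (a,b)_∞ = +1.
v=47: a=47^2·(≡26), b=47^3·(≡26) mod 47; (26|47)=-1, (26|47)=-1; (−1)^{2·3·23}·(-1)^3·(-1)^2 = -1.
v=11: a=11^2·(≡1), b=11^3·(≡9) mod 11; (1|11)=+1, (9|11)=+1; (−1)^{2·3·5}·(+1)^3·(+1)^2 = +1.
v=37: a=37^2·(≡8), b=37^3·(≡21) mod 37; (8|37)=-1, (21|37)=+1; (−1)^{2·3·18}·(-1)^3·(+1)^2 = -1.
v=7: a=7^9·(≡1), b=7^14·(≡5) mod 7; (1|7)=+1, (5|7)=-1; (−1)^{9·14·3}·(+1)^14·(-1)^9 = -1.
(203, 19129 / ℚ) ramifies at {7, 29, 37, 47}: a division algebra.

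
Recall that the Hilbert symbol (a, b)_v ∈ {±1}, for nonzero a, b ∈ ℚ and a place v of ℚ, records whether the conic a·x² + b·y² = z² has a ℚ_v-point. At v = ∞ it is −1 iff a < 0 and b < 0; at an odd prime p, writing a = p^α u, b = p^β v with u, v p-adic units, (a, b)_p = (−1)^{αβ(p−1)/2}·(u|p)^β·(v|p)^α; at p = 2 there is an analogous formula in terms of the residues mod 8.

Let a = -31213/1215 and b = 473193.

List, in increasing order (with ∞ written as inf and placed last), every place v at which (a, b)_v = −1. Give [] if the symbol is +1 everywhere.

(a, b) ≡ (-195, 1073) mod (ℚ^×)²; places V = {2, 3, 5, 7, 13, 29, 37, ∞}.
(a,b)_3: α=-5, u≡1; β=2, v≡2 (mod 3); (1|3)=+1, (2|3)=-1; sign (−1)^0·+1^2·-1^-5 = -1.
(a,b)_7: α=4, u≡2; β=2, v≡4 (mod 7); (2|7)=+1, (4|7)=+1; sign (−1)^0·+1^2·+1^4 = +1.
(a,b)_2: α=0, β=0; u≡5, v≡1 (mod 8); ε(u)ε(v)=0·0, αω(v)=0·0, βω(u)=0·1; sum ≡ 0  ⇒  +1.
(a,b)_5: α=-1, u≡4; β=0, v≡3 (mod 5); (4|5)=+1, (3|5)=-1; sign (−1)^0·+1^0·-1^-1 = -1.
(a,b)_13: α=1, u≡5; β=0, v≡6 (mod 13); (5|13)=-1, (6|13)=-1; sign (−1)^0·-1^0·-1^1 = -1.
(a,b)_29: α=0, u≡3; β=1, v≡19 (mod 29); (3|29)=-1, (19|29)=-1; sign (−1)^0·-1^1·-1^0 = -1.
(a,b)_37: α=0, u≡16; β=1, v≡24 (mod 37); (16|37)=+1, (24|37)=-1; sign (−1)^0·+1^1·-1^0 = +1.
(a,b)_∞: sgn(-195)=−, sgn(1073)=+, so +1.
|Ram(-195, 1073)| = 4, even; anisotropic at {3, 5, 13, 29}.

[3, 5, 13, 29]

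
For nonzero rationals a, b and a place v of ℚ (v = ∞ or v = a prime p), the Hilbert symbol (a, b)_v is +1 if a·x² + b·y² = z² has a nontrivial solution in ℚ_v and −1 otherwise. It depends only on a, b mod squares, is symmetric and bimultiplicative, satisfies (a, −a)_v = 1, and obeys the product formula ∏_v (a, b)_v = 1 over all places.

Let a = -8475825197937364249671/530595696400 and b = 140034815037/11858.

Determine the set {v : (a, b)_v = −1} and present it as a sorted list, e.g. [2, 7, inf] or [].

Mod squares: a ≡ -391, b ≡ 874. Check v ∈ {∞, 2, 3, 5, 7, 11, 13, 17, 19, 23, 43}.
v=43: a=43^-2·(≡37), b=43^0·(≡15) mod 43; (37|43)=-1, (15|43)=+1; (−1)^{-2·0·21}·(-1)^0·(+1)^-2 = +1.
v=∞: -391 < 0 and 874 > 0  ⇒  (a,b)_∞ = +1.
v=19: a=19^2·(≡14), b=19^1·(≡18) mod 19; (14|19)=-1, (18|19)=-1; (−1)^{2·1·9}·(-1)^1·(-1)^2 = -1.
v=23: a=23^1·(≡1), b=23^1·(≡15) mod 23; (1|23)=+1, (15|23)=-1; (−1)^{1·1·11}·(+1)^1·(-1)^1 = +1.
v=3: a=3^16·(≡2), b=3^8·(≡1) mod 3; (2|3)=-1, (1|3)=+1; (−1)^{16·8·1}·(-1)^8·(+1)^16 = +1.
v=7: a=7^-2·(≡1), b=7^-2·(≡3) mod 7; (1|7)=+1, (3|7)=-1; (−1)^{-2·-2·3}·(+1)^-2·(-1)^-2 = +1.
v=13: a=13^6·(≡9), b=13^2·(≡4) mod 13; (9|13)=+1, (4|13)=+1; (−1)^{6·2·6}·(+1)^2·(+1)^6 = +1.
v=5: a=5^-2·(≡4), b=5^0·(≡4) mod 5; (4|5)=+1, (4|5)=+1; (−1)^{-2·0·2}·(+1)^0·(+1)^-2 = +1.
v=2: v_2(a)=-4, v_2(b)=-1; units ≡ 1, 5 (mod 8); ε·ε+αω+βω = 0·0+-4·1+-1·0 ≡ 0  ⇒  (a,b)_2 = +1.
v=17: a=17^3·(≡10), b=17^2·(≡7) mod 17; (10|17)=-1, (7|17)=-1; (−1)^{3·2·8}·(-1)^2·(-1)^3 = -1.
v=11: a=11^-4·(≡9), b=11^-2·(≡4) mod 11; (9|11)=+1, (4|11)=+1; (−1)^{-4·-2·5}·(+1)^-2·(+1)^-4 = +1.
Ram(-391, 874) = {17, 19}; no ℚ_17-point on the conic.

[17, 19]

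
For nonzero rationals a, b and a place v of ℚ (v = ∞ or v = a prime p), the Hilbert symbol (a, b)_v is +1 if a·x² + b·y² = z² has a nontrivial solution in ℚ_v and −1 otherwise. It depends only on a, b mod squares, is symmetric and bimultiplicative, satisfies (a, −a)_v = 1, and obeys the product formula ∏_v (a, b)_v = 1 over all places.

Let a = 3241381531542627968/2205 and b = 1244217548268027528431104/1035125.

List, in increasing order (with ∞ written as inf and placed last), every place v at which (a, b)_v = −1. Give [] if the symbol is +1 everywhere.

Mod squares: a ≡ 11890, b ≡ 5931470. Check v ∈ {∞, 2, 3, 5, 7, 11, 13, 17, 23, 29, 37, 41}.
v=17: a=17^2·(≡5), b=17^3·(≡2) mod 17; (5|17)=-1, (2|17)=+1; (−1)^{2·3·8}·(-1)^3·(+1)^2 = -1.
v=3: a=3^-2·(≡1), b=3^0·(≡2) mod 3; (1|3)=+1, (2|3)=-1; (−1)^{-2·0·1}·(+1)^0·(-1)^-2 = +1.
v=5: a=5^-1·(≡3), b=5^-3·(≡4) mod 5; (3|5)=-1, (4|5)=+1; (−1)^{-1·-3·2}·(-1)^-3·(+1)^-1 = -1.
v=11: a=11^2·(≡6), b=11^4·(≡10) mod 11; (6|11)=-1, (10|11)=-1; (−1)^{2·4·5}·(-1)^4·(-1)^2 = +1.
v=37: a=37^2·(≡2), b=37^3·(≡10) mod 37; (2|37)=-1, (10|37)=+1; (−1)^{2·3·18}·(-1)^3·(+1)^2 = -1.
v=29: a=29^3·(≡7), b=29^4·(≡22) mod 29; (7|29)=+1, (22|29)=+1; (−1)^{3·4·14}·(+1)^4·(+1)^3 = +1.
v=∞: 11890 > 0 and 5931470 > 0  ⇒  (a,b)_∞ = +1.
v=23: a=23^2·(≡15), b=23^1·(≡14) mod 23; (15|23)=-1, (14|23)=-1; (−1)^{2·1·11}·(-1)^1·(-1)^2 = -1.
v=7: a=7^-2·(≡4), b=7^-2·(≡6) mod 7; (4|7)=+1, (6|7)=-1; (−1)^{-2·-2·3}·(+1)^-2·(-1)^-2 = +1.
v=13: a=13^0·(≡5), b=13^-2·(≡12) mod 13; (5|13)=-1, (12|13)=+1; (−1)^{0·-2·6}·(-1)^-2·(+1)^0 = +1.
v=2: v_2(a)=7, v_2(b)=9; units ≡ 1, 7 (mod 8); ε·ε+αω+βω = 0·1+7·0+9·0 ≡ 0  ⇒  (a,b)_2 = +1.
v=41: a=41^1·(≡6), b=41^1·(≡34) mod 41; (6|41)=-1, (34|41)=-1; (−1)^{1·1·20}·(-1)^1·(-1)^1 = +1.
(11890, 5931470 / ℚ) ramifies at {5, 17, 23, 37}: a division algebra.

[5, 17, 23, 37]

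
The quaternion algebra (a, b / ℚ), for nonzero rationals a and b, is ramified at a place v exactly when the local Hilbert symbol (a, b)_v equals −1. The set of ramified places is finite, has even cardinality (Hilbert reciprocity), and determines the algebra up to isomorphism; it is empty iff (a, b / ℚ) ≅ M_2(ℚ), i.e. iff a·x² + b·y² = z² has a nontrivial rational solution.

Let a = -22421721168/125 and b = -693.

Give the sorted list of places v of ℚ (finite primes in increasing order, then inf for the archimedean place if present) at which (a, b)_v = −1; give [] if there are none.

[2, 5, 11, inf]

Mod squares: a ≡ -778531985, b ≡ -77. Check v ∈ {∞, 2, 3, 5, 7, 11, 31, 37, 41, 43}.
v=37: a=37^1·(≡14), b=37^0·(≡10) mod 37; (14|37)=-1, (10|37)=+1; (−1)^{1·0·18}·(-1)^0·(+1)^1 = +1.
v=7: a=7^1·(≡2), b=7^1·(≡6) mod 7; (2|7)=+1, (6|7)=-1; (−1)^{1·1·3}·(+1)^1·(-1)^1 = +1.
v=3: a=3^2·(≡1), b=3^2·(≡1) mod 3; (1|3)=+1, (1|3)=+1; (−1)^{2·2·1}·(+1)^2·(+1)^2 = +1.
v=2: v_2(a)=4, v_2(b)=0; units ≡ 7, 3 (mod 8); ε·ε+αω+βω = 1·1+4·1+0·0 ≡ 1  ⇒  (a,b)_2 = -1.
v=∞: -778531985 < 0 and -77 < 0  ⇒  (a,b)_∞ = -1.
v=5: a=5^-3·(≡2), b=5^0·(≡2) mod 5; (2|5)=-1, (2|5)=-1; (−1)^{-3·0·2}·(-1)^0·(-1)^-3 = -1.
v=31: a=31^1·(≡8), b=31^0·(≡20) mod 31; (8|31)=+1, (20|31)=+1; (−1)^{1·0·15}·(+1)^0·(+1)^1 = +1.
v=41: a=41^1·(≡18), b=41^0·(≡4) mod 41; (18|41)=+1, (4|41)=+1; (−1)^{1·0·20}·(+1)^0·(+1)^1 = +1.
v=11: a=11^1·(≡9), b=11^1·(≡3) mod 11; (9|11)=+1, (3|11)=+1; (−1)^{1·1·5}·(+1)^1·(+1)^1 = -1.
v=43: a=43^1·(≡1), b=43^0·(≡38) mod 43; (1|43)=+1, (38|43)=+1; (−1)^{1·0·21}·(+1)^0·(+1)^1 = +1.
(-778531985, -77 / ℚ) ramifies at {2, 5, 11, ∞}: a division algebra.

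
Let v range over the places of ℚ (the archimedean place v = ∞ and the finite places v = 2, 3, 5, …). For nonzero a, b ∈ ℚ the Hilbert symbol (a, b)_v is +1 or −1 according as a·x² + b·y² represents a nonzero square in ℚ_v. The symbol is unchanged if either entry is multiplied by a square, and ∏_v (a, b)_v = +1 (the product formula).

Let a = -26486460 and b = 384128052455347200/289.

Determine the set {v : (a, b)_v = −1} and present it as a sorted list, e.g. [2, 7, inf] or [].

[3, 5, 7, 11]

Mod squares: a ≡ -15015, b ≡ 77. Check v ∈ {∞, 2, 3, 5, 7, 11, 13, 17}.
v=5: a=5^1·(≡3), b=5^2·(≡2) mod 5; (3|5)=-1, (2|5)=-1; (−1)^{1·2·2}·(-1)^2·(-1)^1 = -1.
v=2: v_2(a)=2, v_2(b)=10; units ≡ 1, 5 (mod 8); ε·ε+αω+βω = 0·0+2·1+10·0 ≡ 0  ⇒  (a,b)_2 = +1.
v=3: a=3^3·(≡2), b=3^4·(≡2) mod 3; (2|3)=-1, (2|3)=-1; (−1)^{3·4·1}·(-1)^4·(-1)^3 = -1.
v=7: a=7^3·(≡4), b=7^7·(≡2) mod 7; (4|7)=+1, (2|7)=+1; (−1)^{3·7·3}·(+1)^7·(+1)^3 = -1.
v=∞: -15015 < 0 and 77 > 0  ⇒  (a,b)_∞ = +1.
v=17: a=17^0·(≡16), b=17^-2·(≡13) mod 17; (16|17)=+1, (13|17)=+1; (−1)^{0·-2·8}·(+1)^-2·(+1)^0 = +1.
v=11: a=11^1·(≡7), b=11^3·(≡8) mod 11; (7|11)=-1, (8|11)=-1; (−1)^{1·3·5}·(-1)^3·(-1)^1 = -1.
v=13: a=13^1·(≡5), b=13^2·(≡12) mod 13; (5|13)=-1, (12|13)=+1; (−1)^{1·2·6}·(-1)^2·(+1)^1 = +1.
(-15015, 77 / ℚ) ramifies at {3, 5, 7, 11}: a division algebra.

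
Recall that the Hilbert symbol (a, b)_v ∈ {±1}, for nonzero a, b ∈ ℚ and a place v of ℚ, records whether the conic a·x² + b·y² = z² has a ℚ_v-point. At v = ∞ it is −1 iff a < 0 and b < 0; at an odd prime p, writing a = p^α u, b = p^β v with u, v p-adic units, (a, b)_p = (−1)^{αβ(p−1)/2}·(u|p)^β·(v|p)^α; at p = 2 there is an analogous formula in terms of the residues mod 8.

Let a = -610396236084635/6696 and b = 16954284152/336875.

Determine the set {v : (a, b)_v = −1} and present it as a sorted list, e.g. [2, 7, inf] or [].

Mod squares: a ≡ -26832195390, b ≡ 328042. Check v ∈ {∞, 2, 3, 5, 7, 11, 13, 17, 19, 29, 31, 37, 41}.
v=17: a=17^2·(≡10), b=17^0·(≡14) mod 17; (10|17)=-1, (14|17)=-1; (−1)^{2·0·8}·(-1)^0·(-1)^2 = +1.
v=7: a=7^1·(≡6), b=7^-2·(≡1) mod 7; (6|7)=-1, (1|7)=+1; (−1)^{1·-2·3}·(-1)^-2·(+1)^1 = +1.
v=2: v_2(a)=-3, v_2(b)=3; units ≡ 1, 5 (mod 8); ε·ε+αω+βω = 0·0+-3·1+3·0 ≡ 1  ⇒  (a,b)_2 = -1.
v=31: a=31^-1·(≡15), b=31^1·(≡12) mod 31; (15|31)=-1, (12|31)=-1; (−1)^{-1·1·15}·(-1)^1·(-1)^-1 = -1.
v=29: a=29^0·(≡19), b=29^2·(≡24) mod 29; (19|29)=-1, (24|29)=+1; (−1)^{0·2·14}·(-1)^2·(+1)^0 = +1.
v=3: a=3^-3·(≡2), b=3^0·(≡1) mod 3; (2|3)=-1, (1|3)=+1; (−1)^{-3·0·1}·(-1)^0·(+1)^-3 = +1.
v=13: a=13^1·(≡12), b=13^3·(≡10) mod 13; (12|13)=+1, (10|13)=+1; (−1)^{1·3·6}·(+1)^3·(+1)^1 = +1.
v=19: a=19^1·(≡18), b=19^0·(≡7) mod 19; (18|19)=-1, (7|19)=+1; (−1)^{1·0·9}·(-1)^0·(+1)^1 = +1.
v=11: a=11^5·(≡1), b=11^-1·(≡3) mod 11; (1|11)=+1, (3|11)=+1; (−1)^{5·-1·5}·(+1)^-1·(+1)^5 = -1.
v=41: a=41^1·(≡11), b=41^0·(≡23) mod 41; (11|41)=-1, (23|41)=+1; (−1)^{1·0·20}·(-1)^0·(+1)^1 = +1.
v=37: a=37^1·(≡23), b=37^1·(≡31) mod 37; (23|37)=-1, (31|37)=-1; (−1)^{1·1·18}·(-1)^1·(-1)^1 = +1.
v=5: a=5^1·(≡3), b=5^-4·(≡3) mod 5; (3|5)=-1, (3|5)=-1; (−1)^{1·-4·2}·(-1)^-4·(-1)^1 = -1.
v=∞: -26832195390 < 0 and 328042 > 0  ⇒  (a,b)_∞ = +1.
(-26832195390, 328042 / ℚ) ramifies at {2, 5, 11, 31}: a division algebra.

[2, 5, 11, 31]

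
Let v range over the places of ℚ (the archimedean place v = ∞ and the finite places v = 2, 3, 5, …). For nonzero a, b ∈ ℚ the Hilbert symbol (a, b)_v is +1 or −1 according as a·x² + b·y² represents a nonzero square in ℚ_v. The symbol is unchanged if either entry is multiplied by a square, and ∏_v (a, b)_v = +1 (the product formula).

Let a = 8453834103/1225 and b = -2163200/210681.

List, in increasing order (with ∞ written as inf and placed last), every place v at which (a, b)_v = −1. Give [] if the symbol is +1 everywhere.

[2, 13]

Mod squares: a ≡ 138567, b ≡ -2. Check v ∈ {∞, 2, 3, 5, 7, 11, 13, 17, 19}.
v=7: a=7^-2·(≡2), b=7^0·(≡5) mod 7; (2|7)=+1, (5|7)=-1; (−1)^{-2·0·3}·(+1)^0·(-1)^-2 = +1.
v=3: a=3^1·(≡1), b=3^-6·(≡1) mod 3; (1|3)=+1, (1|3)=+1; (−1)^{1·-6·1}·(+1)^-6·(+1)^1 = +1.
v=13: a=13^3·(≡1), b=13^2·(≡6) mod 13; (1|13)=+1, (6|13)=-1; (−1)^{3·2·6}·(+1)^2·(-1)^3 = -1.
v=2: v_2(a)=0, v_2(b)=9; units ≡ 7, 7 (mod 8); ε·ε+αω+βω = 1·1+0·0+9·0 ≡ 1  ⇒  (a,b)_2 = -1.
v=17: a=17^1·(≡2), b=17^-2·(≡9) mod 17; (2|17)=+1, (9|17)=+1; (−1)^{1·-2·8}·(+1)^-2·(+1)^1 = +1.
v=∞: 138567 > 0 and -2 < 0  ⇒  (a,b)_∞ = +1.
v=5: a=5^-2·(≡2), b=5^2·(≡2) mod 5; (2|5)=-1, (2|5)=-1; (−1)^{-2·2·2}·(-1)^2·(-1)^-2 = +1.
v=11: a=11^1·(≡7), b=11^0·(≡3) mod 11; (7|11)=-1, (3|11)=+1; (−1)^{1·0·5}·(-1)^0·(+1)^1 = +1.
v=19: a=19^3·(≡7), b=19^0·(≡5) mod 19; (7|19)=+1, (5|19)=+1; (−1)^{3·0·9}·(+1)^0·(+1)^3 = +1.
Ram(138567, -2) = {2, 13}; no ℚ_2-point on the conic.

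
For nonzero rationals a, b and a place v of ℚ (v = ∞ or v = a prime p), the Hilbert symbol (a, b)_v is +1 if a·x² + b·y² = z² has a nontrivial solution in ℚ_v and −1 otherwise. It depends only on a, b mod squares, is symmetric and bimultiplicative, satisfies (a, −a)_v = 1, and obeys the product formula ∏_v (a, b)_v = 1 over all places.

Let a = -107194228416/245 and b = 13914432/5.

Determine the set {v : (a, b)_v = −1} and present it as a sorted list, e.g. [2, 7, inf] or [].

Mod squares: a ≡ -103389495, b ≡ 2465. Check v ∈ {∞, 2, 3, 5, 7, 11, 17, 29, 31, 41}.
v=17: a=17^1·(≡2), b=17^1·(≡13) mod 17; (2|17)=+1, (13|17)=+1; (−1)^{1·1·8}·(+1)^1·(+1)^1 = +1.
v=3: a=3^5·(≡1), b=3^2·(≡2) mod 3; (1|3)=+1, (2|3)=-1; (−1)^{5·2·1}·(+1)^2·(-1)^5 = -1.
v=41: a=41^1·(≡5), b=41^0·(≡36) mod 41; (5|41)=+1, (36|41)=+1; (−1)^{1·0·20}·(+1)^0·(+1)^1 = +1.
v=∞: -103389495 < 0 and 2465 > 0  ⇒  (a,b)_∞ = +1.
v=2: v_2(a)=6, v_2(b)=6; units ≡ 1, 1 (mod 8); ε·ε+αω+βω = 0·0+6·0+6·0 ≡ 0  ⇒  (a,b)_2 = +1.
v=31: a=31^1·(≡15), b=31^0·(≡4) mod 31; (15|31)=-1, (4|31)=+1; (−1)^{1·0·15}·(-1)^0·(+1)^1 = +1.
v=7: a=7^-2·(≡1), b=7^2·(≡4) mod 7; (1|7)=+1, (4|7)=+1; (−1)^{-2·2·3}·(+1)^2·(+1)^-2 = +1.
v=29: a=29^1·(≡11), b=29^1·(≡18) mod 29; (11|29)=-1, (18|29)=-1; (−1)^{1·1·14}·(-1)^1·(-1)^1 = +1.
v=5: a=5^-1·(≡1), b=5^-1·(≡2) mod 5; (1|5)=+1, (2|5)=-1; (−1)^{-1·-1·2}·(+1)^-1·(-1)^-1 = -1.
v=11: a=11^1·(≡3), b=11^0·(≡3) mod 11; (3|11)=+1, (3|11)=+1; (−1)^{1·0·5}·(+1)^0·(+1)^1 = +1.
(-103389495, 2465 / ℚ) ramifies at {3, 5}: a division algebra.

[3, 5]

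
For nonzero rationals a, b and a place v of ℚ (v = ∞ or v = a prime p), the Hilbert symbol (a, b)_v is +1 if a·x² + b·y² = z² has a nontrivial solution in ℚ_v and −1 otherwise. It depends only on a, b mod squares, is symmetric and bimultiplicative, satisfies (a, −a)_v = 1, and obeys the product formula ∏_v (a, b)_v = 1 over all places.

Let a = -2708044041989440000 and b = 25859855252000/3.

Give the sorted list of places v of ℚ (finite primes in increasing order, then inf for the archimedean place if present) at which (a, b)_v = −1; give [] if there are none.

(a, b) ≡ (-34, 2310) mod (ℚ^×)²; places V = {2, 3, 5, 7, 11, 17, ∞}.
(a,b)_2: α=9, β=5; u≡7, v≡3 (mod 8); ε(u)ε(v)=1·1, αω(v)=9·1, βω(u)=5·0; sum ≡ 0  ⇒  +1.
(a,b)_17: α=3, u≡16; β=2, v≡1 (mod 17); (16|17)=+1, (1|17)=+1; sign (−1)^0·+1^2·+1^3 = +1.
(a,b)_5: α=4, u≡1; β=3, v≡2 (mod 5); (1|5)=+1, (2|5)=-1; sign (−1)^0·+1^3·-1^4 = +1.
(a,b)_7: α=6, u≡1; β=5, v≡2 (mod 7); (1|7)=+1, (2|7)=+1; sign (−1)^0·+1^5·+1^6 = +1.
(a,b)_3: α=0, u≡2; β=-1, v≡2 (mod 3); (2|3)=-1, (2|3)=-1; sign (−1)^0·-1^-1·-1^0 = -1.
(a,b)_∞: sgn(-34)=−, sgn(2310)=+, so +1.
(a,b)_11: α=4, u≡6; β=3, v≡4 (mod 11); (6|11)=-1, (4|11)=+1; sign (−1)^0·-1^3·+1^4 = -1.
Ram(-34, 2310) = {3, 11}; no ℚ_3-point on the conic.

[3, 11]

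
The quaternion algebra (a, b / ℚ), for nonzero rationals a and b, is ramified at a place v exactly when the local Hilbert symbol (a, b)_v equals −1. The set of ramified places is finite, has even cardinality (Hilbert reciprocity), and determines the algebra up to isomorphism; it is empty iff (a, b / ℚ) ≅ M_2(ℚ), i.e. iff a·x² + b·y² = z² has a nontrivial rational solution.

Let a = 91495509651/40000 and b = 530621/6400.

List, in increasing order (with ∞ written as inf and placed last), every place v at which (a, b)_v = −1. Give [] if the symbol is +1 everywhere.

(a, b) ≡ (299, 221) mod (ℚ^×)²; places V = {2, 3, 5, 7, 13, 17, 23, ∞}.
(a,b)_∞: sgn(299)=+, sgn(221)=+, so +1.
(a,b)_23: α=1, u≡4; β=0, v≡21 (mod 23); (4|23)=+1, (21|23)=-1; sign (−1)^0·+1^0·-1^1 = -1.
(a,b)_2: α=-6, β=-8; u≡3, v≡5 (mod 8); ε(u)ε(v)=1·0, αω(v)=-6·1, βω(u)=-8·1; sum ≡ 0  ⇒  +1.
(a,b)_7: α=6, u≡3; β=4, v≡2 (mod 7); (3|7)=-1, (2|7)=+1; sign (−1)^0·-1^4·+1^6 = +1.
(a,b)_13: α=1, u≡10; β=1, v≡9 (mod 13); (10|13)=+1, (9|13)=+1; sign (−1)^0·+1^1·+1^1 = +1.
(a,b)_5: α=-4, u≡4; β=-2, v≡1 (mod 5); (4|5)=+1, (1|5)=+1; sign (−1)^0·+1^-2·+1^-4 = +1.
(a,b)_3: α=2, u≡2; β=0, v≡2 (mod 3); (2|3)=-1, (2|3)=-1; sign (−1)^0·-1^0·-1^2 = +1.
(a,b)_17: α=2, u≡6; β=1, v≡15 (mod 17); (6|17)=-1, (15|17)=+1; sign (−1)^0·-1^1·+1^2 = -1.
(299, 221 / ℚ) ramifies at {17, 23}: a division algebra.

[17, 23]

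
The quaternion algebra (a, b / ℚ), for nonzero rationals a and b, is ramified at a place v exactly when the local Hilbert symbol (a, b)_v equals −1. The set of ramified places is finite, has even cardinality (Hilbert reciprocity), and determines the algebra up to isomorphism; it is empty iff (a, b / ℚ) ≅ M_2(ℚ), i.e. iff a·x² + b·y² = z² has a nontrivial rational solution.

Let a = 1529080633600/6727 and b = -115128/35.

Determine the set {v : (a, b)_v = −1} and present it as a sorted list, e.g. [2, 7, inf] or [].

Mod squares: a ≡ 7, b ≡ -111930. Check v ∈ {∞, 2, 3, 5, 7, 13, 29, 31, 41}.
v=31: a=31^-2·(≡9), b=31^0·(≡17) mod 31; (9|31)=+1, (17|31)=-1; (−1)^{-2·0·15}·(+1)^0·(-1)^-2 = +1.
v=3: a=3^0·(≡1), b=3^3·(≡1) mod 3; (1|3)=+1, (1|3)=+1; (−1)^{0·3·1}·(+1)^3·(+1)^0 = +1.
v=13: a=13^2·(≡11), b=13^1·(≡4) mod 13; (11|13)=-1, (4|13)=+1; (−1)^{2·1·6}·(-1)^1·(+1)^2 = -1.
v=41: a=41^2·(≡17), b=41^1·(≡17) mod 41; (17|41)=-1, (17|41)=-1; (−1)^{2·1·20}·(-1)^1·(-1)^2 = -1.
v=2: v_2(a)=8, v_2(b)=3; units ≡ 7, 3 (mod 8); ε·ε+αω+βω = 1·1+8·1+3·0 ≡ 1  ⇒  (a,b)_2 = -1.
v=∞: 7 > 0 and -111930 < 0  ⇒  (a,b)_∞ = +1.
v=29: a=29^2·(≡16), b=29^0·(≡10) mod 29; (16|29)=+1, (10|29)=-1; (−1)^{2·0·14}·(+1)^0·(-1)^2 = +1.
v=5: a=5^2·(≡2), b=5^-1·(≡1) mod 5; (2|5)=-1, (1|5)=+1; (−1)^{2·-1·2}·(-1)^-1·(+1)^2 = -1.
v=7: a=7^-1·(≡1), b=7^-1·(≡3) mod 7; (1|7)=+1, (3|7)=-1; (−1)^{-1·-1·3}·(+1)^-1·(-1)^-1 = +1.
Ram(7, -111930) = {2, 5, 13, 41}; no ℚ_2-point on the conic.

[2, 5, 13, 41]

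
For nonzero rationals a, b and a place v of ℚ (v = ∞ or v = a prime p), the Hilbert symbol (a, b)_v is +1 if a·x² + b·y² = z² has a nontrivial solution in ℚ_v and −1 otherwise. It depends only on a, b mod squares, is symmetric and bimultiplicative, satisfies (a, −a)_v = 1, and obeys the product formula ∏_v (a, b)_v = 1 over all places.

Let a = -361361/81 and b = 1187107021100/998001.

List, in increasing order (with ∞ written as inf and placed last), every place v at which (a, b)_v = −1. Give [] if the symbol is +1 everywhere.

Mod squares: a ≡ -1001, b ≡ 11. Check v ∈ {∞, 2, 3, 5, 7, 11, 13, 19, 37}.
v=∞: -1001 < 0 and 11 > 0  ⇒  (a,b)_∞ = +1.
v=5: a=5^0·(≡4), b=5^2·(≡4) mod 5; (4|5)=+1, (4|5)=+1; (−1)^{0·2·2}·(+1)^2·(+1)^0 = +1.
v=3: a=3^-4·(≡1), b=3^-6·(≡2) mod 3; (1|3)=+1, (2|3)=-1; (−1)^{-4·-6·1}·(+1)^-6·(-1)^-4 = +1.
v=2: v_2(a)=0, v_2(b)=2; units ≡ 7, 3 (mod 8); ε·ε+αω+βω = 1·1+0·1+2·0 ≡ 1  ⇒  (a,b)_2 = -1.
v=7: a=7^1·(≡4), b=7^2·(≡4) mod 7; (4|7)=+1, (4|7)=+1; (−1)^{1·2·3}·(+1)^2·(+1)^1 = +1.
v=37: a=37^0·(≡29), b=37^-2·(≡16) mod 37; (29|37)=-1, (16|37)=+1; (−1)^{0·-2·18}·(-1)^-2·(+1)^0 = +1.
v=19: a=19^2·(≡5), b=19^4·(≡9) mod 19; (5|19)=+1, (9|19)=+1; (−1)^{2·4·9}·(+1)^4·(+1)^2 = +1.
v=13: a=13^1·(≡12), b=13^2·(≡11) mod 13; (12|13)=+1, (11|13)=-1; (−1)^{1·2·6}·(+1)^2·(-1)^1 = -1.
v=11: a=11^1·(≡7), b=11^1·(≡9) mod 11; (7|11)=-1, (9|11)=+1; (−1)^{1·1·5}·(-1)^1·(+1)^1 = +1.
Ram(-1001, 11) = {2, 13}; no ℚ_2-point on the conic.

[2, 13]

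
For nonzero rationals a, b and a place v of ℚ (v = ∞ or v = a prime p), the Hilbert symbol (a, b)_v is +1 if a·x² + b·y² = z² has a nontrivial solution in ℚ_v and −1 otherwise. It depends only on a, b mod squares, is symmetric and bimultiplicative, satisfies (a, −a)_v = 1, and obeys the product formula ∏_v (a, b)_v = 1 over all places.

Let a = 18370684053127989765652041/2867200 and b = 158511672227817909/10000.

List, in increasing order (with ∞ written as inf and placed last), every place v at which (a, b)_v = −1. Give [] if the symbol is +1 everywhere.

(a, b) ≡ (41960303, 1190189) mod (ℚ^×)²; places V = {2, 3, 5, 7, 11, 13, 19, 23, 29, 41, 43, ∞}.
(a,b)_7: α=-1, u≡6; β=1, v≡2 (mod 7); (6|7)=-1, (2|7)=+1; sign (−1)^1·-1^1·+1^-1 = +1.
(a,b)_∞: sgn(41960303)=+, sgn(1190189)=+, so +1.
(a,b)_19: α=1, u≡10; β=0, v≡18 (mod 19); (10|19)=-1, (18|19)=-1; sign (−1)^0·-1^0·-1^1 = -1.
(a,b)_11: α=1, u≡5; β=1, v≡9 (mod 11); (5|11)=+1, (9|11)=+1; sign (−1)^1·+1^1·+1^1 = -1.
(a,b)_41: α=4, u≡40; β=3, v≡37 (mod 41); (40|41)=+1, (37|41)=+1; sign (−1)^0·+1^3·+1^4 = +1.
(a,b)_43: α=3, u≡34; β=2, v≡15 (mod 43); (34|43)=-1, (15|43)=+1; sign (−1)^0·-1^2·+1^3 = +1.
(a,b)_23: α=3, u≡13; β=2, v≡4 (mod 23); (13|23)=+1, (4|23)=+1; sign (−1)^0·+1^2·+1^3 = +1.
(a,b)_2: α=-14, β=-4; u≡7, v≡5 (mod 8); ε(u)ε(v)=1·0, αω(v)=-14·1, βω(u)=-4·0; sum ≡ 0  ⇒  +1.
(a,b)_5: α=-2, u≡2; β=-4, v≡4 (mod 5); (2|5)=-1, (4|5)=+1; sign (−1)^0·-1^-4·+1^-2 = +1.
(a,b)_29: α=1, u≡15; β=1, v≡28 (mod 29); (15|29)=-1, (28|29)=+1; sign (−1)^0·-1^1·+1^1 = -1.
(a,b)_13: α=2, u≡5; β=1, v≡2 (mod 13); (5|13)=-1, (2|13)=-1; sign (−1)^0·-1^1·-1^2 = -1.
(a,b)_3: α=8, u≡2; β=4, v≡2 (mod 3); (2|3)=-1, (2|3)=-1; sign (−1)^0·-1^4·-1^8 = +1.
|Ram(41960303, 1190189)| = 4, even; anisotropic at {11, 13, 19, 29}.

[11, 13, 19, 29]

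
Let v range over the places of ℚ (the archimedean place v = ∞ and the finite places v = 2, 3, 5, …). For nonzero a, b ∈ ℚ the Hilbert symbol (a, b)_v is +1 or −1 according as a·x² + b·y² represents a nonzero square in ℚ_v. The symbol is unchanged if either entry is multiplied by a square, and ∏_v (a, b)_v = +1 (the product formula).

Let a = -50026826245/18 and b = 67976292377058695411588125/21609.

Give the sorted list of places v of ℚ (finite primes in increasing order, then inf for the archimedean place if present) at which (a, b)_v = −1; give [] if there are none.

[2, 37]

Mod squares: a ≡ -2090, b ≡ 131461. Check v ∈ {∞, 2, 3, 5, 7, 11, 17, 19, 37}.
v=5: a=5^1·(≡2), b=5^4·(≡4) mod 5; (2|5)=-1, (4|5)=+1; (−1)^{1·4·2}·(-1)^4·(+1)^1 = +1.
v=37: a=37^2·(≡35), b=37^5·(≡21) mod 37; (35|37)=-1, (21|37)=+1; (−1)^{2·5·18}·(-1)^5·(+1)^2 = -1.
v=2: v_2(a)=-1, v_2(b)=0; units ≡ 3, 5 (mod 8); ε·ε+αω+βω = 1·0+-1·1+0·1 ≡ 1  ⇒  (a,b)_2 = -1.
v=11: a=11^3·(≡7), b=11^5·(≡9) mod 11; (7|11)=-1, (9|11)=+1; (−1)^{3·5·5}·(-1)^5·(+1)^3 = +1.
v=17: a=17^2·(≡9), b=17^5·(≡16) mod 17; (9|17)=+1, (16|17)=+1; (−1)^{2·5·8}·(+1)^5·(+1)^2 = +1.
v=19: a=19^1·(≡1), b=19^3·(≡14) mod 19; (1|19)=+1, (14|19)=-1; (−1)^{1·3·9}·(+1)^3·(-1)^1 = +1.
v=∞: -2090 < 0 and 131461 > 0  ⇒  (a,b)_∞ = +1.
v=3: a=3^-2·(≡1), b=3^-2·(≡1) mod 3; (1|3)=+1, (1|3)=+1; (−1)^{-2·-2·1}·(+1)^-2·(+1)^-2 = +1.
v=7: a=7^0·(≡6), b=7^-4·(≡2) mod 7; (6|7)=-1, (2|7)=+1; (−1)^{0·-4·3}·(-1)^-4·(+1)^0 = +1.
Ram(-2090, 131461) = {2, 37}; no ℚ_2-point on the conic.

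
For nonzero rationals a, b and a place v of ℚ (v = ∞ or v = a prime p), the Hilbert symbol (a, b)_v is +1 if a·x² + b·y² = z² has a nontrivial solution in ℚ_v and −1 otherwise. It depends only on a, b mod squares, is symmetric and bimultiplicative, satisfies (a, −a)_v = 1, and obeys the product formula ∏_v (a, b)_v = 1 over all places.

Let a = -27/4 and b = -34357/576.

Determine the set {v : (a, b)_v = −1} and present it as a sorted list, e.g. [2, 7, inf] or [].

[3, 17, 47, inf]

(a, b) ≡ (-3, -34357) mod (ℚ^×)²; places V = {2, 3, 17, 43, 47, ∞}.
(a,b)_43: α=0, u≡4; β=1, v≡39 (mod 43); (4|43)=+1, (39|43)=-1; sign (−1)^0·+1^1·-1^0 = +1.
(a,b)_∞: sgn(-3)=−, sgn(-34357)=−, so -1.
(a,b)_17: α=0, u≡6; β=1, v≡16 (mod 17); (6|17)=-1, (16|17)=+1; sign (−1)^0·-1^1·+1^0 = -1.
(a,b)_47: α=0, u≡5; β=1, v≡37 (mod 47); (5|47)=-1, (37|47)=+1; sign (−1)^0·-1^1·+1^0 = -1.
(a,b)_2: α=-2, β=-6; u≡5, v≡3 (mod 8); ε(u)ε(v)=0·1, αω(v)=-2·1, βω(u)=-6·1; sum ≡ 0  ⇒  +1.
(a,b)_3: α=3, u≡2; β=-2, v≡2 (mod 3); (2|3)=-1, (2|3)=-1; sign (−1)^0·-1^-2·-1^3 = -1.
|Ram(-3, -34357)| = 4, even; anisotropic at {3, 17, 47, ∞}.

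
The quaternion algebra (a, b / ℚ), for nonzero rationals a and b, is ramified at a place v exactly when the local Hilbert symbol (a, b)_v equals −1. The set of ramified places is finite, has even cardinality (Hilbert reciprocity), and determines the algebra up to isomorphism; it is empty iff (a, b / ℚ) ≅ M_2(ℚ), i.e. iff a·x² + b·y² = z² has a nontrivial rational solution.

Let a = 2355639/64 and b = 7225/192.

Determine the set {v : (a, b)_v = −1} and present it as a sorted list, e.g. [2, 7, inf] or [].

[2, 19]

(a, b) ≡ (8151, 3) mod (ℚ^×)²; places V = {2, 3, 5, 11, 13, 17, 19, ∞}.
(a,b)_17: α=2, u≡15; β=2, v≡5 (mod 17); (15|17)=+1, (5|17)=-1; sign (−1)^0·+1^2·-1^2 = +1.
(a,b)_2: α=-6, β=-6; u≡7, v≡3 (mod 8); ε(u)ε(v)=1·1, αω(v)=-6·1, βω(u)=-6·0; sum ≡ 1  ⇒  -1.
(a,b)_19: α=1, u≡9; β=0, v≡12 (mod 19); (9|19)=+1, (12|19)=-1; sign (−1)^0·+1^0·-1^1 = -1.
(a,b)_13: α=1, u≡4; β=0, v≡1 (mod 13); (4|13)=+1, (1|13)=+1; sign (−1)^0·+1^0·+1^1 = +1.
(a,b)_5: α=0, u≡1; β=2, v≡2 (mod 5); (1|5)=+1, (2|5)=-1; sign (−1)^0·+1^2·-1^0 = +1.
(a,b)_11: α=1, u≡5; β=0, v≡4 (mod 11); (5|11)=+1, (4|11)=+1; sign (−1)^0·+1^0·+1^1 = +1.
(a,b)_∞: sgn(8151)=+, sgn(3)=+, so +1.
(a,b)_3: α=1, u≡2; β=-1, v≡1 (mod 3); (2|3)=-1, (1|3)=+1; sign (−1)^1·-1^-1·+1^1 = +1.
|Ram(8151, 3)| = 2, even; anisotropic at {2, 19}.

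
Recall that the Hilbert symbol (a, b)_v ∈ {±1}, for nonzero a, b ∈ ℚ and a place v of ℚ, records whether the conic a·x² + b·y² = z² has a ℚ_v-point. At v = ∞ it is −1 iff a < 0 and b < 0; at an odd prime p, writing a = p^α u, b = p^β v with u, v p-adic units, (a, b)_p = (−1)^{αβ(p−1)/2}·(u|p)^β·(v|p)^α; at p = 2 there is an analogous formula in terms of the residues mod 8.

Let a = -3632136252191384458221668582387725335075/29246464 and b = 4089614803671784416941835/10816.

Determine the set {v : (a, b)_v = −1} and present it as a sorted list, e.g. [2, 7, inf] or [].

[5, 7, 17, 19]

Mod squares: a ≡ -196707, b ≡ 2635. Check v ∈ {∞, 2, 3, 5, 7, 11, 13, 17, 19, 29, 31}.
v=∞: -196707 < 0 and 2635 > 0  ⇒  (a,b)_∞ = +1.
v=3: a=3^7·(≡2), b=3^6·(≡1) mod 3; (2|3)=-1, (1|3)=+1; (−1)^{7·6·1}·(-1)^6·(+1)^7 = +1.
v=5: a=5^2·(≡3), b=5^1·(≡2) mod 5; (3|5)=-1, (2|5)=-1; (−1)^{2·1·2}·(-1)^1·(-1)^2 = -1.
v=17: a=17^11·(≡14), b=17^7·(≡16) mod 17; (14|17)=-1, (16|17)=+1; (−1)^{11·7·8}·(-1)^7·(+1)^11 = -1.
v=2: v_2(a)=-10, v_2(b)=-6; units ≡ 5, 3 (mod 8); ε·ε+αω+βω = 0·1+-10·1+-6·1 ≡ 0  ⇒  (a,b)_2 = +1.
v=31: a=31^2·(≡9), b=31^1·(≡27) mod 31; (9|31)=+1, (27|31)=-1; (−1)^{2·1·15}·(+1)^1·(-1)^2 = +1.
v=13: a=13^-4·(≡10), b=13^-2·(≡12) mod 13; (10|13)=+1, (12|13)=+1; (−1)^{-4·-2·6}·(+1)^-2·(+1)^-4 = +1.
v=29: a=29^3·(≡12), b=29^2·(≡5) mod 29; (12|29)=-1, (5|29)=+1; (−1)^{3·2·14}·(-1)^2·(+1)^3 = +1.
v=19: a=19^3·(≡13), b=19^2·(≡15) mod 19; (13|19)=-1, (15|19)=-1; (−1)^{3·2·9}·(-1)^2·(-1)^3 = -1.
v=11: a=11^4·(≡10), b=11^2·(≡2) mod 11; (10|11)=-1, (2|11)=-1; (−1)^{4·2·5}·(-1)^2·(-1)^4 = +1.
v=7: a=7^7·(≡2), b=7^4·(≡3) mod 7; (2|7)=+1, (3|7)=-1; (−1)^{7·4·3}·(+1)^4·(-1)^7 = -1.
|Ram(-196707, 2635)| = 4, even; anisotropic at {5, 7, 17, 19}.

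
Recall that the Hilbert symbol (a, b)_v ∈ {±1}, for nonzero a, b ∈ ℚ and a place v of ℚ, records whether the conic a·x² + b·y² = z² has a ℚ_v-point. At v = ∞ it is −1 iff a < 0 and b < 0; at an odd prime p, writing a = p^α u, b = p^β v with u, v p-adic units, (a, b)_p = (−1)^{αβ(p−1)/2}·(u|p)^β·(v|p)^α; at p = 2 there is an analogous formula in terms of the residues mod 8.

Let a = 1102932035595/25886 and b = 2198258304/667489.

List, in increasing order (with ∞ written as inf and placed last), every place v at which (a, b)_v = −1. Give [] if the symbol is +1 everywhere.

[13, 37]

Mod squares: a ≡ 13164970, b ≡ 2346. Check v ∈ {∞, 2, 3, 5, 7, 11, 13, 17, 19, 23, 37, 43}.
v=11: a=11^0·(≡9), b=11^4·(≡3) mod 11; (9|11)=+1, (3|11)=+1; (−1)^{0·4·5}·(+1)^4·(+1)^0 = +1.
v=3: a=3^2·(≡1), b=3^1·(≡2) mod 3; (1|3)=+1, (2|3)=-1; (−1)^{2·1·1}·(+1)^1·(-1)^2 = +1.
v=37: a=37^1·(≡18), b=37^0·(≡23) mod 37; (18|37)=-1, (23|37)=-1; (−1)^{1·0·18}·(-1)^0·(-1)^1 = -1.
v=17: a=17^1·(≡15), b=17^1·(≡2) mod 17; (15|17)=+1, (2|17)=+1; (−1)^{1·1·8}·(+1)^1·(+1)^1 = +1.
v=23: a=23^1·(≡3), b=23^1·(≡22) mod 23; (3|23)=+1, (22|23)=-1; (−1)^{1·1·11}·(+1)^1·(-1)^1 = +1.
v=7: a=7^-1·(≡6), b=7^0·(≡1) mod 7; (6|7)=-1, (1|7)=+1; (−1)^{-1·0·3}·(-1)^0·(+1)^-1 = +1.
v=5: a=5^1·(≡4), b=5^0·(≡1) mod 5; (4|5)=+1, (1|5)=+1; (−1)^{1·0·2}·(+1)^0·(+1)^1 = +1.
v=∞: 13164970 > 0 and 2346 > 0  ⇒  (a,b)_∞ = +1.
v=2: v_2(a)=-1, v_2(b)=7; units ≡ 5, 5 (mod 8); ε·ε+αω+βω = 0·0+-1·1+7·1 ≡ 0  ⇒  (a,b)_2 = +1.
v=13: a=13^1·(≡3), b=13^0·(≡2) mod 13; (3|13)=+1, (2|13)=-1; (−1)^{1·0·6}·(+1)^0·(-1)^1 = -1.
v=19: a=19^4·(≡15), b=19^-2·(≡11) mod 19; (15|19)=-1, (11|19)=+1; (−1)^{4·-2·9}·(-1)^-2·(+1)^4 = +1.
v=43: a=43^-2·(≡25), b=43^-2·(≡13) mod 43; (25|43)=+1, (13|43)=+1; (−1)^{-2·-2·21}·(+1)^-2·(+1)^-2 = +1.
Ram(13164970, 2346) = {13, 37}; no ℚ_13-point on the conic.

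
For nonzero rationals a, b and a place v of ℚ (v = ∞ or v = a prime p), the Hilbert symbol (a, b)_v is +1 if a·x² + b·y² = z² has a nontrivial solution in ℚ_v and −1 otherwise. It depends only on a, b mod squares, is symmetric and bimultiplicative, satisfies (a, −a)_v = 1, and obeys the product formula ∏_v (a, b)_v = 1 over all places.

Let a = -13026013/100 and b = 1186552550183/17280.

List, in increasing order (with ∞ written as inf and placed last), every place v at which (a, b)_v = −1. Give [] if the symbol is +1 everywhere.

Mod squares: a ≡ -13, b ≡ 4290. Check v ∈ {∞, 2, 3, 5, 7, 11, 13}.
v=2: v_2(a)=-2, v_2(b)=-7; units ≡ 3, 1 (mod 8); ε·ε+αω+βω = 1·0+-2·0+-7·1 ≡ 1  ⇒  (a,b)_2 = -1.
v=7: a=7^2·(≡1), b=7^4·(≡5) mod 7; (1|7)=+1, (5|7)=-1; (−1)^{2·4·3}·(+1)^4·(-1)^2 = +1.
v=∞: -13 < 0 and 4290 > 0  ⇒  (a,b)_∞ = +1.
v=3: a=3^0·(≡2), b=3^-3·(≡2) mod 3; (2|3)=-1, (2|3)=-1; (−1)^{0·-3·1}·(-1)^-3·(-1)^0 = -1.
v=5: a=5^-2·(≡3), b=5^-1·(≡3) mod 5; (3|5)=-1, (3|5)=-1; (−1)^{-2·-1·2}·(-1)^-1·(-1)^-2 = -1.
v=13: a=13^3·(≡10), b=13^5·(≡2) mod 13; (10|13)=+1, (2|13)=-1; (−1)^{3·5·6}·(+1)^5·(-1)^3 = -1.
v=11: a=11^2·(≡4), b=11^3·(≡3) mod 11; (4|11)=+1, (3|11)=+1; (−1)^{2·3·5}·(+1)^3·(+1)^2 = +1.
|Ram(-13, 4290)| = 4, even; anisotropic at {2, 3, 5, 13}.

[2, 3, 5, 13]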